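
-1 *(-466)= 466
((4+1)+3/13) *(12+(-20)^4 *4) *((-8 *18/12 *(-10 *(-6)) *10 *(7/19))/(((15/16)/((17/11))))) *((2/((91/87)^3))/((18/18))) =-7483330472042741760/292493201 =-25584630502.38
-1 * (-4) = 4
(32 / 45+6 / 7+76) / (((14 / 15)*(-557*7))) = -12217 / 573153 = -0.02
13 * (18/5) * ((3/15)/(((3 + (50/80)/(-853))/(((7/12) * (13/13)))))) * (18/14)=1197612/511675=2.34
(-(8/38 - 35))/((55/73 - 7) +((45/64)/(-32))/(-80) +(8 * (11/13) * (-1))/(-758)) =-7790347255808/1396723648259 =-5.58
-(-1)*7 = 7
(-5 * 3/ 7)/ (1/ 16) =-34.29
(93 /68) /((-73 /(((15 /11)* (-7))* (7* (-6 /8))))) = -205065 /218416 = -0.94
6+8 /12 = 20 /3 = 6.67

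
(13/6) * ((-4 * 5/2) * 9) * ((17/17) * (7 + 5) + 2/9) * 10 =-71500/3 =-23833.33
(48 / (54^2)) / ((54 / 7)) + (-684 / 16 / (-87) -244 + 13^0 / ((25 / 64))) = -4584464711 / 19026900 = -240.95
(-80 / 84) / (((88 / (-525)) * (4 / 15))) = 1875 / 88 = 21.31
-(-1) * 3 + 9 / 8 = 33 / 8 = 4.12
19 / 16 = 1.19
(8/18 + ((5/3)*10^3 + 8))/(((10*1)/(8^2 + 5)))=173374/15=11558.27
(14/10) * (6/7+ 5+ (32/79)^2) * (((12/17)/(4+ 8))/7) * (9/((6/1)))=789147/7426790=0.11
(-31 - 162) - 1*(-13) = -180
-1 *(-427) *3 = 1281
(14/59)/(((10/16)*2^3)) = 14/295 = 0.05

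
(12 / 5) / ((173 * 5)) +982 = 4247162 / 4325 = 982.00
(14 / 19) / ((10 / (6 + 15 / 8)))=0.58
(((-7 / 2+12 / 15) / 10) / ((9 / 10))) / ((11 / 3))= -9 / 110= -0.08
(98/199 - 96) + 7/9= -169661/1791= -94.73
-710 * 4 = -2840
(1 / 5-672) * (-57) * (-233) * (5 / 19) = -2347941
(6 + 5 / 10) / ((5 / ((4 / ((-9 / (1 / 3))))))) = -0.19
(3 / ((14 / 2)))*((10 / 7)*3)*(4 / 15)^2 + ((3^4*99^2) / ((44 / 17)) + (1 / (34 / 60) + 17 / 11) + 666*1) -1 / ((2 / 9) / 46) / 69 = 56332876141 / 183260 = 307393.19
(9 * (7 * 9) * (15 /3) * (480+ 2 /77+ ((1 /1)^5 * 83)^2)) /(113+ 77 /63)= 2068227675 /11308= 182899.51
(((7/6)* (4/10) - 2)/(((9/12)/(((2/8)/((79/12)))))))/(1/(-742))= 68264/1185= 57.61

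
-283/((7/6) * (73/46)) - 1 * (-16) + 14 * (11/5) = -270966/2555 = -106.05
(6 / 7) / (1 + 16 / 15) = 90 / 217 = 0.41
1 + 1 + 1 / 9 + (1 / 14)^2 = 3733 / 1764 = 2.12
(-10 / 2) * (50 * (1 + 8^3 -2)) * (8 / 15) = -204400 / 3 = -68133.33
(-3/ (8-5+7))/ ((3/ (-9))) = 9/ 10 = 0.90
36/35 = 1.03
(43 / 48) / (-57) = -43 / 2736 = -0.02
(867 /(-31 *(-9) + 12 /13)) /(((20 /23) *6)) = 86411 /145560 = 0.59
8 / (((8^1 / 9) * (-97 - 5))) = -3 / 34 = -0.09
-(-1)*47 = 47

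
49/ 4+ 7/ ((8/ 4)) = 15.75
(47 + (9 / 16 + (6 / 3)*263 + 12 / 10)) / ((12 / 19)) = 291213 / 320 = 910.04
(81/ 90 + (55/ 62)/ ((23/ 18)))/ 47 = 11367/ 335110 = 0.03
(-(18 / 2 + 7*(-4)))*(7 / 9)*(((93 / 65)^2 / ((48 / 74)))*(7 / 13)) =33103567 / 1318200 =25.11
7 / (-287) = -1 / 41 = -0.02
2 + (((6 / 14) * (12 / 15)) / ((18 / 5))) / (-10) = 209 / 105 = 1.99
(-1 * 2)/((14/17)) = -17/7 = -2.43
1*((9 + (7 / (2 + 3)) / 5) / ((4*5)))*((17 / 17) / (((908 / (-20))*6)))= -29 / 17025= -0.00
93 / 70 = 1.33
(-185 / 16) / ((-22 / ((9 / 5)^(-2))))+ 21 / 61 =880877 / 1739232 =0.51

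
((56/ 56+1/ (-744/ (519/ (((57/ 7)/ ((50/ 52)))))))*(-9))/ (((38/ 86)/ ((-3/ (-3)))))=-43506669/ 2327728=-18.69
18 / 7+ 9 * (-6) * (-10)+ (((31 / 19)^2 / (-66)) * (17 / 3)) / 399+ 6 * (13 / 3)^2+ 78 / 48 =74934146125 / 114078888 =656.86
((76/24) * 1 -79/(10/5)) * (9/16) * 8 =-327/2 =-163.50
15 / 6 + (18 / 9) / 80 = 101 / 40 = 2.52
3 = 3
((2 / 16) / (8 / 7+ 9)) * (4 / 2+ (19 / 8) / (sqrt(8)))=133 * sqrt(2) / 18176+ 7 / 284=0.03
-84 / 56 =-3 / 2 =-1.50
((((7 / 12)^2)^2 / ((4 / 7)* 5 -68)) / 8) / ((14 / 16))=-2401 / 9455616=-0.00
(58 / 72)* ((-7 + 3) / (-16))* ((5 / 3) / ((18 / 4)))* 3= 145 / 648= 0.22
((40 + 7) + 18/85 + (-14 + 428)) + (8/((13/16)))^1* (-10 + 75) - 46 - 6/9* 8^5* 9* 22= -367567267/85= -4324320.79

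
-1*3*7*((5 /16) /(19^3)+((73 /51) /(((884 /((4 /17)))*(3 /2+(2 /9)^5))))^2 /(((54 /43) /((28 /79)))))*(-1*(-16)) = -1063044322914979057998471 /69414384904928572621809541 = -0.02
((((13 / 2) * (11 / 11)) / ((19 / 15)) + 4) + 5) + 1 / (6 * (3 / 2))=14.24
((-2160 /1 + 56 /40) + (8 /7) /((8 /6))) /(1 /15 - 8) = 226563 /833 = 271.98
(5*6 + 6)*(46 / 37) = 1656 / 37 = 44.76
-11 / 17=-0.65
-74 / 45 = -1.64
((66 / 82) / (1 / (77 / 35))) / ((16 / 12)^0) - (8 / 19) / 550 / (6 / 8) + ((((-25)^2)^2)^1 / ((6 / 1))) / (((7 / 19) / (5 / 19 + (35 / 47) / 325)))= 128941536316673 / 2748720975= 46909.65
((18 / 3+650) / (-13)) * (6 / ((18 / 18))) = -302.77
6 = 6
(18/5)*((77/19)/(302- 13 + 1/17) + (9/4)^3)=973537/23712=41.06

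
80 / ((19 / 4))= 320 / 19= 16.84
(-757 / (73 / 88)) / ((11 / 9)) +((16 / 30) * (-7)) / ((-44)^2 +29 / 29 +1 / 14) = -22171466872 / 29695305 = -746.63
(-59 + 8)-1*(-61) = 10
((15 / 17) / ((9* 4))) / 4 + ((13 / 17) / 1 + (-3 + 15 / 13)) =-671 / 624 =-1.08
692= 692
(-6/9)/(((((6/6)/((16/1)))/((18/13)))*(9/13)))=-21.33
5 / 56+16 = 16.09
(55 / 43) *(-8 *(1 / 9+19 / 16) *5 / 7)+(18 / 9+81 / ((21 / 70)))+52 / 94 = 66987605 / 254646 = 263.06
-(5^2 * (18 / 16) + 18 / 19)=-4419 / 152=-29.07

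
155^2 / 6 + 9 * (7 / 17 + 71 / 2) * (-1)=187729 / 51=3680.96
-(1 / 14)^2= -1 / 196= -0.01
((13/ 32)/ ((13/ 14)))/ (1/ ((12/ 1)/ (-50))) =-21/ 200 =-0.10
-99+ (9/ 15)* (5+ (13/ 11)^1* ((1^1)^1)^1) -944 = -57161/ 55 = -1039.29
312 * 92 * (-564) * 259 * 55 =-230613102720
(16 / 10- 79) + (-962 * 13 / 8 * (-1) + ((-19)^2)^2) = 2636137 / 20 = 131806.85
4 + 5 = 9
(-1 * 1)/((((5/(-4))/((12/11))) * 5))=48/275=0.17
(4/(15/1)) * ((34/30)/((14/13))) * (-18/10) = -442/875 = -0.51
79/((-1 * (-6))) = 79/6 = 13.17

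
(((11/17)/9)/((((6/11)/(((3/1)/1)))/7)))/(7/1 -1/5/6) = 385/969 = 0.40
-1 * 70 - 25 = -95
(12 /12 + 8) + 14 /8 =10.75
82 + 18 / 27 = 248 / 3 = 82.67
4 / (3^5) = 4 / 243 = 0.02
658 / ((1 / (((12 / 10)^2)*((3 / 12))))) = 236.88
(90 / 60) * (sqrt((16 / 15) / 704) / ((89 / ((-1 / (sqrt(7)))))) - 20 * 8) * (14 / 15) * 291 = -65184 - 97 * sqrt(1155) / 48950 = -65184.07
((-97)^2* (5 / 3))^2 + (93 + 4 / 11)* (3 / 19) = 462565520954 / 1881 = 245914684.19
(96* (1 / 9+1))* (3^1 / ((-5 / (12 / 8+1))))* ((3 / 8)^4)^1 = -405 / 128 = -3.16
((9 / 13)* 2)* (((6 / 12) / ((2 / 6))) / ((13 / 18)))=486 / 169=2.88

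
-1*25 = -25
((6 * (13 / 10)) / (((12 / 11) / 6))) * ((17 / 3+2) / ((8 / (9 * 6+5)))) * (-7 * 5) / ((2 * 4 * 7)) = -194051 / 128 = -1516.02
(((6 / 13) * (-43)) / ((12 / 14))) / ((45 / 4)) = -1204 / 585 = -2.06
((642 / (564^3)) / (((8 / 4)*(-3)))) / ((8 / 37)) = -3959 / 1435249152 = -0.00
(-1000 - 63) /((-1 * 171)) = 1063 /171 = 6.22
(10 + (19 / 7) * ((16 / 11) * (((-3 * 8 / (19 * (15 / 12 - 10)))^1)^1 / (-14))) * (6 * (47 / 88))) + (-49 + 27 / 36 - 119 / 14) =-38913593 / 830060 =-46.88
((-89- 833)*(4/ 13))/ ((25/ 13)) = -3688/ 25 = -147.52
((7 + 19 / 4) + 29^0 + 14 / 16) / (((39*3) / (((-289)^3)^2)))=63505823858043949 / 936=67848102412440.12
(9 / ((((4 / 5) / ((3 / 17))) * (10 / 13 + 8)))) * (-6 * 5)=-8775 / 1292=-6.79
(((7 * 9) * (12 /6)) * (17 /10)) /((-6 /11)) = -3927 /10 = -392.70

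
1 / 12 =0.08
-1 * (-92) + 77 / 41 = 3849 / 41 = 93.88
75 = 75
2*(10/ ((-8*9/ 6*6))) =-5/ 18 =-0.28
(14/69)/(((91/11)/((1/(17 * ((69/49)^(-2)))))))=0.00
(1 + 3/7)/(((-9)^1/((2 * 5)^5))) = -1000000/63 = -15873.02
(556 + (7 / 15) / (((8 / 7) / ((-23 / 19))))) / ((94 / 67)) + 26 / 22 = 936235721 / 2357520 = 397.13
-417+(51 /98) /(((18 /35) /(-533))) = -80333 /84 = -956.35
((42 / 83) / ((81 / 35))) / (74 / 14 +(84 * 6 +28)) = 3430 / 8428401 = 0.00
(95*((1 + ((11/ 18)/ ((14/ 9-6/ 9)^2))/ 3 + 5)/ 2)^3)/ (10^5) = 9764525619/ 335544320000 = 0.03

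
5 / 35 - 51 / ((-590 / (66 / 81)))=3964 / 18585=0.21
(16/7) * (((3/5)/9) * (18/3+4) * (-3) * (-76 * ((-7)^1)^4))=834176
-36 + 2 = -34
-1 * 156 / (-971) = 156 / 971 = 0.16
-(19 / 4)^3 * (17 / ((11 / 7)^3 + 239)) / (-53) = 39994829 / 282580736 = 0.14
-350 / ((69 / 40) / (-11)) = 2231.88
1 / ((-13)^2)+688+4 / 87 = 10116427 / 14703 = 688.05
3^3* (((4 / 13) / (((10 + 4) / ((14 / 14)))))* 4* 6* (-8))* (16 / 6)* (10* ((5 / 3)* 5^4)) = -288000000 / 91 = -3164835.16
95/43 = 2.21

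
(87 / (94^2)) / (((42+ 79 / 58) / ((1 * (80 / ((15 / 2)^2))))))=26912 / 83334525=0.00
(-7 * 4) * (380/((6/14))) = -74480/3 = -24826.67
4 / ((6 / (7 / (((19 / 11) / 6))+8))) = 1228 / 57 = 21.54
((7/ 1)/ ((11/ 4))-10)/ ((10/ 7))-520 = -28887/ 55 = -525.22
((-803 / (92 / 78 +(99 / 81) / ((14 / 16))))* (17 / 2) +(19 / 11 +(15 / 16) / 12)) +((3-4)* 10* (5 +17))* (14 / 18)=-18841108351 / 6684480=-2818.63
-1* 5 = -5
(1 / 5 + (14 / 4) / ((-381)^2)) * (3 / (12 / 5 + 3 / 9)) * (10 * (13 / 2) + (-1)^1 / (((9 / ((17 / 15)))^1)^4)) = 3134361292798064 / 219647554655625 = 14.27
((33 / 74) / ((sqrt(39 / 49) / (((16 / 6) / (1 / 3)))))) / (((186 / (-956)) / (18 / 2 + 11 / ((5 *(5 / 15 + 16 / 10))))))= -14427952 *sqrt(39) / 432419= -208.37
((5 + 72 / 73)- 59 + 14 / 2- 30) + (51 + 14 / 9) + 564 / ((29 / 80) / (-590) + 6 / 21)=40325765012 / 20629143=1954.80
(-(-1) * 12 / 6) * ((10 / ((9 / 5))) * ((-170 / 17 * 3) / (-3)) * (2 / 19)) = 11.70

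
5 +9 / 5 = 34 / 5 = 6.80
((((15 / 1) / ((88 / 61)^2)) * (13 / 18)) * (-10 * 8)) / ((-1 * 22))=1209325 / 63888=18.93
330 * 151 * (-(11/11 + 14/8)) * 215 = -58923975/2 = -29461987.50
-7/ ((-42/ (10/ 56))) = 5/ 168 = 0.03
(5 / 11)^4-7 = -6.96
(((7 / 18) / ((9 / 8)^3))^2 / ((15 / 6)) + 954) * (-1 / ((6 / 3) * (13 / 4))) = -410678563396 / 2798036865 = -146.77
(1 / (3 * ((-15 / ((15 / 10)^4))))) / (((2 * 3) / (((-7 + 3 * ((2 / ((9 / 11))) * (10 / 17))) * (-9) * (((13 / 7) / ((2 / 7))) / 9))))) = -1781 / 5440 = -0.33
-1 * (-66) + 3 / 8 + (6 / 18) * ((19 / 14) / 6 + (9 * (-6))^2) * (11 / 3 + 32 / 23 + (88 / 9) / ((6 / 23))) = 12963149455 / 312984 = 41417.93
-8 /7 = -1.14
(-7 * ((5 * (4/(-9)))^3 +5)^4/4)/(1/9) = -2517970730104375/125524238436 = -20059.64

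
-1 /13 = -0.08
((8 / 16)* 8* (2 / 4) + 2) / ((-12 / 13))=-13 / 3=-4.33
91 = 91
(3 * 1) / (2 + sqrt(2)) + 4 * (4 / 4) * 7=31- 3 * sqrt(2) / 2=28.88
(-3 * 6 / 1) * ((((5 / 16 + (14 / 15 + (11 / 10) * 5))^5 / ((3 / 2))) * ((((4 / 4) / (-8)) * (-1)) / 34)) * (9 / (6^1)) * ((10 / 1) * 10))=-11123315195444099 / 120324096000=-92444.62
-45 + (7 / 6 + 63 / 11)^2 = 11005 / 4356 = 2.53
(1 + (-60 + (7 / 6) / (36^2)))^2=210476335729 / 60466176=3480.89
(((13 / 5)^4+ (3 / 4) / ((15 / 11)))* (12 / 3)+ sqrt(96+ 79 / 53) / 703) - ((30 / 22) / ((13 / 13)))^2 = 183.14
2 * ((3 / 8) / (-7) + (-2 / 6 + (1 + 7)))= 1279 / 84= 15.23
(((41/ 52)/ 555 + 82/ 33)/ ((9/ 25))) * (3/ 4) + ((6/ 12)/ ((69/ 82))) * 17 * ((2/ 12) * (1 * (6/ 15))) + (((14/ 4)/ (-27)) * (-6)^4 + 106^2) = 11073.85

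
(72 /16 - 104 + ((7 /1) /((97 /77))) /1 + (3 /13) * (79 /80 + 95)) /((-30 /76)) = 45868603 /252200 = 181.87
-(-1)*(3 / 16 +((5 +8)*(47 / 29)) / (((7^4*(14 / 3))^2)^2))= 3470963583946146789 / 18511805781045984232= 0.19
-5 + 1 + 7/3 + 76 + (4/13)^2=37735/507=74.43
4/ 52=1/ 13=0.08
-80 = -80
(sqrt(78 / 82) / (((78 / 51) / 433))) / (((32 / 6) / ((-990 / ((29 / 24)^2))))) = -393519060 * sqrt(1599) / 448253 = -35104.82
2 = 2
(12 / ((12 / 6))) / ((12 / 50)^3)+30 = 16705 / 36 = 464.03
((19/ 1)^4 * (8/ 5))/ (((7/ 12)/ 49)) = 87575712/ 5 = 17515142.40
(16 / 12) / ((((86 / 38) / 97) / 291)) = 715084 / 43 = 16629.86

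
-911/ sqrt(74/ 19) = -461.61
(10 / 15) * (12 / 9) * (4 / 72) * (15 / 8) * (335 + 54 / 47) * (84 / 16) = 552965 / 3384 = 163.41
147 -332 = -185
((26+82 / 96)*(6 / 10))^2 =1661521 / 6400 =259.61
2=2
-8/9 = -0.89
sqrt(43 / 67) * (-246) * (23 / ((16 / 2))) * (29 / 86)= -82041 * sqrt(2881) / 23048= -191.06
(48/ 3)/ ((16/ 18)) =18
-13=-13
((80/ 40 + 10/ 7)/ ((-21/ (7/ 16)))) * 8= -4/ 7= -0.57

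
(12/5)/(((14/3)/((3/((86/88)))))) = 2376/1505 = 1.58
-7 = -7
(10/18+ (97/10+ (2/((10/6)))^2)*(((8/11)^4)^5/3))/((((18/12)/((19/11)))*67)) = 3232166580779422828345774/334676303729075290577267475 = 0.01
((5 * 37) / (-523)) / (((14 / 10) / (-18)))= 16650 / 3661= 4.55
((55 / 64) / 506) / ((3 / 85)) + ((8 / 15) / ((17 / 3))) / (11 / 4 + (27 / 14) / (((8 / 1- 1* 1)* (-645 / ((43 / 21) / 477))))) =37085091013 / 450361882752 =0.08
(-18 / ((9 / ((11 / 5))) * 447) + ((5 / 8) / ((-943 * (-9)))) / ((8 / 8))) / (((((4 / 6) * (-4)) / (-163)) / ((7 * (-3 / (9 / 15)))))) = 563858239 / 26977344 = 20.90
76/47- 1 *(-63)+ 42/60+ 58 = 123.32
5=5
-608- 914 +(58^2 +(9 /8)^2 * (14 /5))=295287 /160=1845.54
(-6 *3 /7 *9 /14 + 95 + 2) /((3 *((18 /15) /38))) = 443840 /441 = 1006.44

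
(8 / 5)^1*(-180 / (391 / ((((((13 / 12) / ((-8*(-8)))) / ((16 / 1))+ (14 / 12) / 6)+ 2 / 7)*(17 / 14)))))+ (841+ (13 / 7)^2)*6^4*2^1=27456449257 / 12544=2188811.32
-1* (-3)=3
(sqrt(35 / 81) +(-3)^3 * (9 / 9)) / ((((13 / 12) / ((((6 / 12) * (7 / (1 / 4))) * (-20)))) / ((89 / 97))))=8074080 / 1261- 99680 * sqrt(35) / 3783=6247.03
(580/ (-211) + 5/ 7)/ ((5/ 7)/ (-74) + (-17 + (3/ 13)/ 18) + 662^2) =-4336215/ 933998032349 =-0.00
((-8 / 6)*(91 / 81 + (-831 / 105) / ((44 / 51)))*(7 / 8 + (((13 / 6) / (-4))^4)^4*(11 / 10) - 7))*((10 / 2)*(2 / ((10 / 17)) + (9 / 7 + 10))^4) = -3250958798681685009084040138326560608463 / 212632213837113557448759705600000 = -15289117.02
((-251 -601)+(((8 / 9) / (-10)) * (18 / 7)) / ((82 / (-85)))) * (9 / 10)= -1100052 / 1435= -766.59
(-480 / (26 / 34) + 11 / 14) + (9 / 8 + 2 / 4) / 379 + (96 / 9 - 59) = -558916847 / 827736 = -675.24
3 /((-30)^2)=1 /300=0.00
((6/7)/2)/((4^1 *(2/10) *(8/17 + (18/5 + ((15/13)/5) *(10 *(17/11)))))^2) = 11080801875/965108209408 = 0.01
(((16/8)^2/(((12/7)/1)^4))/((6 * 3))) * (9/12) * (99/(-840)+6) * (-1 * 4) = -20923/46080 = -0.45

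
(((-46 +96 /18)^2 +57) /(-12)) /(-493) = 15397 /53244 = 0.29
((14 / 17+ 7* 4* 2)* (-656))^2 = 401570620416 / 289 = 1389517717.70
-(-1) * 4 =4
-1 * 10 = -10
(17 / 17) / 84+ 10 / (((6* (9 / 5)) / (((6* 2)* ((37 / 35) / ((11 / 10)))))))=29633 / 2772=10.69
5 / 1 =5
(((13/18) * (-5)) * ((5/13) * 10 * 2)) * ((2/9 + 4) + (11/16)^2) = -1352125/10368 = -130.41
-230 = -230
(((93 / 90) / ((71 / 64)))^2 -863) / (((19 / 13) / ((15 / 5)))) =-12712077443 / 7183425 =-1769.64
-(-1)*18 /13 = 1.38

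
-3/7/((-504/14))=1/84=0.01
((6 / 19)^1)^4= 1296 / 130321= 0.01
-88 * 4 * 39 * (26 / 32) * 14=-156156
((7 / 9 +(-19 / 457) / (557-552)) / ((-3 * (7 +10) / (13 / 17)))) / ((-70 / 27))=102856 / 23112775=0.00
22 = 22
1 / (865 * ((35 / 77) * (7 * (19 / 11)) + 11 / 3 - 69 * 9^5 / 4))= -1452 / 1279323754135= -0.00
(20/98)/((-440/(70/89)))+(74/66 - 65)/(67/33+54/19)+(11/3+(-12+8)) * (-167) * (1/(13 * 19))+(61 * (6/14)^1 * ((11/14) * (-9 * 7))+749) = -665836080202/1193347155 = -557.96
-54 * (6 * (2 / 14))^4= -69984 / 2401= -29.15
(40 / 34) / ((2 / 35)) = 20.59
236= 236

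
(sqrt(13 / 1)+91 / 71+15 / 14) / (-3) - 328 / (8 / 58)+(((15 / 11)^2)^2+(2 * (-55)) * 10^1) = -3476.53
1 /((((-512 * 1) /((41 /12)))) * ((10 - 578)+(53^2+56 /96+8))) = -41 /13821440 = -0.00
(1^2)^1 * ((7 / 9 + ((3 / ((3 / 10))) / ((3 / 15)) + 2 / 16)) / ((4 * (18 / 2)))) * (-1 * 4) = -3665 / 648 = -5.66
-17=-17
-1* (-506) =506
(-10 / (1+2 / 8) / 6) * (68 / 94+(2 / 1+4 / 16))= -559 / 141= -3.96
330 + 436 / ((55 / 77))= 4702 / 5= 940.40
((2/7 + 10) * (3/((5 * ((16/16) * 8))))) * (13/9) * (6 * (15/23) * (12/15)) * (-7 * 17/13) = -3672/115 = -31.93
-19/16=-1.19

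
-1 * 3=-3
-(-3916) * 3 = 11748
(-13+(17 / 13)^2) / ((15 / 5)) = -636 / 169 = -3.76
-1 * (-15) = 15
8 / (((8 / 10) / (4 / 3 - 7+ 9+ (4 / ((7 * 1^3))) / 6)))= 34.29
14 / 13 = 1.08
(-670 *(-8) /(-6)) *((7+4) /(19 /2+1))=-58960 /63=-935.87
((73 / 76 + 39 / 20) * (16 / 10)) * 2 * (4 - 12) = -35392 / 475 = -74.51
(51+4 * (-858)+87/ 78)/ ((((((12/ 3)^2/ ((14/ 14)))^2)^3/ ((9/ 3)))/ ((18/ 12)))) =-790893/ 872415232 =-0.00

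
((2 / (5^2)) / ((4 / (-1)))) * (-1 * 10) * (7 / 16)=7 / 80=0.09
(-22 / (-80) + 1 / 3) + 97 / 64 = 2039 / 960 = 2.12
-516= -516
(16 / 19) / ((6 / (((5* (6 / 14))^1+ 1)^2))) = 1.39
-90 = -90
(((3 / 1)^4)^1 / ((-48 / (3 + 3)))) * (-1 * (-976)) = -9882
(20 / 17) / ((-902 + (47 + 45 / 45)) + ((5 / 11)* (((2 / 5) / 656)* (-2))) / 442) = -938080 / 680952273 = -0.00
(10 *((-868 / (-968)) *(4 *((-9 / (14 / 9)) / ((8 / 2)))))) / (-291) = 4185 / 23474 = 0.18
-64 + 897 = 833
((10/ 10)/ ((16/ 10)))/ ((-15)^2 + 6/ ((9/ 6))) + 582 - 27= 555.00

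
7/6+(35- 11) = 151/6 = 25.17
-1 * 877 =-877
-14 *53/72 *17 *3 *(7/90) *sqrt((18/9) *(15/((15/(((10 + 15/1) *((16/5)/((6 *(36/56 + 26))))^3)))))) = -2472344 *sqrt(78330)/845208675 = -0.82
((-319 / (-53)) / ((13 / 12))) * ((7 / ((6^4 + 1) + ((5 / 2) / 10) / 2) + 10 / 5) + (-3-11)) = -158821168 / 2383251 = -66.64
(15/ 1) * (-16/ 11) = -240/ 11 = -21.82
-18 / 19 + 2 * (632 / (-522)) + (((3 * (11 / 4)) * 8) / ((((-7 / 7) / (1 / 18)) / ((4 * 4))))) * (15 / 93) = -1972526 / 153729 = -12.83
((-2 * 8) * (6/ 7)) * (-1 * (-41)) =-3936/ 7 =-562.29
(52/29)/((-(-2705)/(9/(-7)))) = -468/549115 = -0.00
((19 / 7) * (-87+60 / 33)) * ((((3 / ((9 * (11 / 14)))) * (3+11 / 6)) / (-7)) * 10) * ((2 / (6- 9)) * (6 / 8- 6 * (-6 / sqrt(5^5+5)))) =-2581435 / 7623- 4130296 * sqrt(3130) / 795333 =-629.18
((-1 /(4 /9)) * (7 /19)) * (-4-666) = 21105 /38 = 555.39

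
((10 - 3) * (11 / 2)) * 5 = 385 / 2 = 192.50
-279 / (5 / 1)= -279 / 5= -55.80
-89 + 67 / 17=-1446 / 17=-85.06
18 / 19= 0.95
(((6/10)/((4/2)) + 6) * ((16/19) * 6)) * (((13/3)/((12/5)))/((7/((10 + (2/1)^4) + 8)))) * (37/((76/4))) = 196248/361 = 543.62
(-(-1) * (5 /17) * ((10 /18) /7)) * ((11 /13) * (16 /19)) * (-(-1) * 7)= 4400 /37791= 0.12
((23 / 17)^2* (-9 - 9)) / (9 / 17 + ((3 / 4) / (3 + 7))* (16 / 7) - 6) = 111090 / 17867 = 6.22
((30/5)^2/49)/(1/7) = 36/7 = 5.14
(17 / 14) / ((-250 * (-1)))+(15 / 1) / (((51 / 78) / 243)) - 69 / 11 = 3644542679 / 654500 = 5568.44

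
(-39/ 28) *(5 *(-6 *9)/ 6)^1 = 62.68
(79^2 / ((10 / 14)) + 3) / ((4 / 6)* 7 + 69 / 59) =7735254 / 5165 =1497.63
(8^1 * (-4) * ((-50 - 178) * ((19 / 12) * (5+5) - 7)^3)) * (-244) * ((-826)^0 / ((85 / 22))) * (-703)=170792590044032 / 765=223258287639.26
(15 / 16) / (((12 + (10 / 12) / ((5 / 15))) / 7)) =105 / 232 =0.45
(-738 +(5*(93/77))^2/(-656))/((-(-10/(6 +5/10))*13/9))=-25835500233/77788480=-332.13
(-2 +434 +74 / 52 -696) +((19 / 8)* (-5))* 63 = -105113 / 104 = -1010.70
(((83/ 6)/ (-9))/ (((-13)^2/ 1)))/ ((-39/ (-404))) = -16766/ 177957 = -0.09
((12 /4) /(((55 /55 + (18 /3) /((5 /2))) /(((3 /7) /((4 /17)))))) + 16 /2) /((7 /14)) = 19.21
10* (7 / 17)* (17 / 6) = 35 / 3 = 11.67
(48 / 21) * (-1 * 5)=-80 / 7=-11.43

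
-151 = -151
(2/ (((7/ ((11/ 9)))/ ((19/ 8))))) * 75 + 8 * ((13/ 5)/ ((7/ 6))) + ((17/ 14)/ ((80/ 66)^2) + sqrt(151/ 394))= sqrt(59494)/ 394 + 5433619/ 67200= 81.48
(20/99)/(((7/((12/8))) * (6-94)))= -5/10164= -0.00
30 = 30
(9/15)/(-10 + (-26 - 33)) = -1/115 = -0.01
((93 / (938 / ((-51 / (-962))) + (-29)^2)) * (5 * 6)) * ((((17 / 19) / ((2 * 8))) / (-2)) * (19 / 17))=-71145 / 15123952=-0.00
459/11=41.73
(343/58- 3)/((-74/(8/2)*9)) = -169/9657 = -0.02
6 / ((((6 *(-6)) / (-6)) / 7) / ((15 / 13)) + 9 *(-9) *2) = -105 / 2822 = -0.04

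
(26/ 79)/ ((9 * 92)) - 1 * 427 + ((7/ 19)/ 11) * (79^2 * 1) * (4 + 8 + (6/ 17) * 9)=2745.32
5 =5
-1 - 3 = -4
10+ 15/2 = 17.50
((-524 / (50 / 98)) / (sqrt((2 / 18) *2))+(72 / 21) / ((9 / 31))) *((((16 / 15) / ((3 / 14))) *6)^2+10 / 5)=49886192 / 4725 - 2582415052 *sqrt(2) / 1875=-1937221.48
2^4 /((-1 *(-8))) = 2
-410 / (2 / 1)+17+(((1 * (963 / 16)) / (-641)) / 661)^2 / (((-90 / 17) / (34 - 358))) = -21600151558200863 / 114894423936640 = -188.00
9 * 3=27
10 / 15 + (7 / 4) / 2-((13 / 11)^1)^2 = 421 / 2904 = 0.14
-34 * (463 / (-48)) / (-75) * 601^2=-2843013071 / 1800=-1579451.71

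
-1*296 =-296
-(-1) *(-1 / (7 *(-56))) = 1 / 392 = 0.00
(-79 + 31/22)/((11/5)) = -8535/242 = -35.27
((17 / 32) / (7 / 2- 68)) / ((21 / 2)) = -17 / 21672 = -0.00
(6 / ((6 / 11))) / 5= 11 / 5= 2.20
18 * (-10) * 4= -720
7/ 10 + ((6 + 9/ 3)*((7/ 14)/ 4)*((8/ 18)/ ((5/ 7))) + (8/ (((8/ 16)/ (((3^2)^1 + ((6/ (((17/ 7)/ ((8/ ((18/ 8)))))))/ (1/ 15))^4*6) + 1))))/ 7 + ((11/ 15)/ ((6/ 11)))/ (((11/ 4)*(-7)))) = 4133991538.66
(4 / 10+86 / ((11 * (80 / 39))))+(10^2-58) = 20333 / 440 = 46.21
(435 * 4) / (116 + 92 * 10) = 1.68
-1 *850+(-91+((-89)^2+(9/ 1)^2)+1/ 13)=91794/ 13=7061.08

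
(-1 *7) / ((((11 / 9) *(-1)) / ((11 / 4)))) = 15.75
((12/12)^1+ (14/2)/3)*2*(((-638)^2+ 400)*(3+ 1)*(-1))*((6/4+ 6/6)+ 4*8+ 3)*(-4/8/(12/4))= 203722000/3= 67907333.33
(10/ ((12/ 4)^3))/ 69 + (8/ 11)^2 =120442/ 225423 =0.53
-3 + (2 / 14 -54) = -398 / 7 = -56.86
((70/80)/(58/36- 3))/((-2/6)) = 189/100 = 1.89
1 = 1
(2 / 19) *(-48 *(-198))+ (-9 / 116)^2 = 255773187 / 255664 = 1000.43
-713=-713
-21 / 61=-0.34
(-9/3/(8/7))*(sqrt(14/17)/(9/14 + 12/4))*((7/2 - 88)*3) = 24843*sqrt(238)/2312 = 165.77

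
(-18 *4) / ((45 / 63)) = -504 / 5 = -100.80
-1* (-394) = 394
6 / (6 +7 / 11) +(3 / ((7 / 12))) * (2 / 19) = 14034 / 9709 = 1.45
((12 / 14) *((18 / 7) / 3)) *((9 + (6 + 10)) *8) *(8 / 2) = 28800 / 49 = 587.76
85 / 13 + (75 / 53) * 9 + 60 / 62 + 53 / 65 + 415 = 46568754 / 106795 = 436.06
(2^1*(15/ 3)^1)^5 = 100000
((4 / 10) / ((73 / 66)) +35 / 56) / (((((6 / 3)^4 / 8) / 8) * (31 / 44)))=5.60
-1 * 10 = -10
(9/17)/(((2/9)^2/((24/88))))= 2187/748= 2.92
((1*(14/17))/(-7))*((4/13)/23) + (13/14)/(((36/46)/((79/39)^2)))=56107169/11528244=4.87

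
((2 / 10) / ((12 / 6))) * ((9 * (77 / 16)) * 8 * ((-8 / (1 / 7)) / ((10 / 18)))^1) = -87318 / 25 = -3492.72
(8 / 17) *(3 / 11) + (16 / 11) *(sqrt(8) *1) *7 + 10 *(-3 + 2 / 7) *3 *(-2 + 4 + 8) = -1065732 / 1309 + 224 *sqrt(2) / 11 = -785.36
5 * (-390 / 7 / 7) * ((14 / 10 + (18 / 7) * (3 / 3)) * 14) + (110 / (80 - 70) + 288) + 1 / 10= -937641 / 490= -1913.55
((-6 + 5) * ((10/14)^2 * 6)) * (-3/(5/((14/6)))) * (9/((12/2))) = 45/7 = 6.43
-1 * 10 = -10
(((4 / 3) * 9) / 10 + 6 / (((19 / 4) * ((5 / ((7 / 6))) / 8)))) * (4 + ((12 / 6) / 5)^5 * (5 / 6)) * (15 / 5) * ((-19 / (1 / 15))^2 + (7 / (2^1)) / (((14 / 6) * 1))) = 206348450412 / 59375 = 3475342.32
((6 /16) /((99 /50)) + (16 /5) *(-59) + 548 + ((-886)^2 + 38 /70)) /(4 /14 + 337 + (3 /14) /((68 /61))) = 123363709838 /53011035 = 2327.13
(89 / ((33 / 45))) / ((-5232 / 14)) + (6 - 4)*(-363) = -6966907 / 9592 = -726.32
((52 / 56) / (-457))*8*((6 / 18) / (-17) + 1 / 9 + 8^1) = -64376 / 489447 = -0.13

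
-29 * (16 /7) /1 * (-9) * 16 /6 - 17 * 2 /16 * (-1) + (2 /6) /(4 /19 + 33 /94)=268523879 /168504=1593.58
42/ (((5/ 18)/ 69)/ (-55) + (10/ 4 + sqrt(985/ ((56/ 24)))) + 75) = 1063205448228/ 1823977475473-1959827562 *sqrt(20685)/ 1823977475473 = 0.43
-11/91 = -0.12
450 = 450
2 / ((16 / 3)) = 3 / 8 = 0.38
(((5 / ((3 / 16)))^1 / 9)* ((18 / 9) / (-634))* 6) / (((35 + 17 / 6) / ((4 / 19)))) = -1280 / 4101663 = -0.00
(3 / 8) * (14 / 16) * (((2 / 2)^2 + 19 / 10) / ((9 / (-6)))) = -203 / 320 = -0.63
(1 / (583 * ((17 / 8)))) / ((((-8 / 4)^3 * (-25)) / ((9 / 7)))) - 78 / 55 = -223611 / 157675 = -1.42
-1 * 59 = -59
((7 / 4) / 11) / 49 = 1 / 308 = 0.00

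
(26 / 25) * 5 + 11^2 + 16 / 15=1909 / 15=127.27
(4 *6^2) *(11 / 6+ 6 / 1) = 1128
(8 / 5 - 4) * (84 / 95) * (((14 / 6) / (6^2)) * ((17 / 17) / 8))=-49 / 2850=-0.02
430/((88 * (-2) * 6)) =-215/528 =-0.41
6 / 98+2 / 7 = 17 / 49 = 0.35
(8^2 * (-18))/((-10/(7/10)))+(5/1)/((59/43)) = 84.28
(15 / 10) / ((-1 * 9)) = -1 / 6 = -0.17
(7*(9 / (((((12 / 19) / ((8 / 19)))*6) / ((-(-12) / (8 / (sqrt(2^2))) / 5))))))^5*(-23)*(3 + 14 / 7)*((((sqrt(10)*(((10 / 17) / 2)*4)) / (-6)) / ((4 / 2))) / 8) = 31311441*sqrt(10) / 17000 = 5824.44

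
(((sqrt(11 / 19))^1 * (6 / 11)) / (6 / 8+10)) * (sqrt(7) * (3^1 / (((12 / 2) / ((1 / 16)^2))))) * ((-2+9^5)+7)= 88581 * sqrt(1463) / 287584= 11.78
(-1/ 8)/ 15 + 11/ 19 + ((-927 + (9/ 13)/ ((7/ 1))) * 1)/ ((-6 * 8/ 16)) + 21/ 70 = 12857023/ 41496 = 309.84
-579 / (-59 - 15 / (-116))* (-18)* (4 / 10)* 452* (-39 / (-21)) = -14207603904 / 239015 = -59442.31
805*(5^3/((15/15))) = 100625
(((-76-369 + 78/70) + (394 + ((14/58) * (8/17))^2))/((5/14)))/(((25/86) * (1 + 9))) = -48.04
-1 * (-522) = 522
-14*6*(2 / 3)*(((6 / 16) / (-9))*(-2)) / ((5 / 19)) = -266 / 15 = -17.73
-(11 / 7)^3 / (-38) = 1331 / 13034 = 0.10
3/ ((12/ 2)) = 1/ 2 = 0.50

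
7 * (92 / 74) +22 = 1136 / 37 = 30.70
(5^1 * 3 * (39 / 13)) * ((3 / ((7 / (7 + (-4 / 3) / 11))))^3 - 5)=423648810 / 456533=927.97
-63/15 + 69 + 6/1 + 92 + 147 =1549/5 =309.80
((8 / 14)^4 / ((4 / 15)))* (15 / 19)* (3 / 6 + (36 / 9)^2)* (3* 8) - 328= -203.00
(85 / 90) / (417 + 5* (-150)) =-17 / 5994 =-0.00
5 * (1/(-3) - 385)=-5780/3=-1926.67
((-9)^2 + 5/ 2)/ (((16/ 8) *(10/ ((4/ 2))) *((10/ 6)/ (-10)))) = -501/ 10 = -50.10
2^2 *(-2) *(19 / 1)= -152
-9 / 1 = -9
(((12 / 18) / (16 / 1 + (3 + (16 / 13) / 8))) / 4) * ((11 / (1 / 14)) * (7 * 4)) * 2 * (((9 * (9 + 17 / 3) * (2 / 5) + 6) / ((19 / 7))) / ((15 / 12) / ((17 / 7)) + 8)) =2614900288 / 13696245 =190.92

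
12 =12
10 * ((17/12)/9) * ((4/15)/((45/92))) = 0.86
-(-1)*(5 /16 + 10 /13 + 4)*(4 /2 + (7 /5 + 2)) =28539 /1040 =27.44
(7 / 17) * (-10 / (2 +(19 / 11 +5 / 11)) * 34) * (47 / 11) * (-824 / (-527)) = -2710960 / 12121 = -223.66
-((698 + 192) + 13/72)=-64093/72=-890.18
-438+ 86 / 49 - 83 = -25443 / 49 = -519.24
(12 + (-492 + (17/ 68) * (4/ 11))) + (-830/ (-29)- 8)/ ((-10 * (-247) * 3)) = -43630682/ 90915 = -479.91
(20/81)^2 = 400/6561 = 0.06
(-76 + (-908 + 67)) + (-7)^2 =-868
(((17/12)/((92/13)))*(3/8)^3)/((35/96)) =5967/206080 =0.03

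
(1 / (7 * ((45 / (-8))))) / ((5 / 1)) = -8 / 1575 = -0.01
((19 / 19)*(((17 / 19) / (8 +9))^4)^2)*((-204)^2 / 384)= 0.00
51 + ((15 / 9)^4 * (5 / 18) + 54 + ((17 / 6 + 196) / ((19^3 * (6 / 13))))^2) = 58796343165049 / 548743155984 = 107.15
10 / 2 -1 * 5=0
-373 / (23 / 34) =-12682 / 23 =-551.39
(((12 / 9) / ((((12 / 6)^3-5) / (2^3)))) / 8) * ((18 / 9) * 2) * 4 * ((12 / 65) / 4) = 64 / 195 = 0.33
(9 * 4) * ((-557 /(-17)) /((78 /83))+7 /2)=305232 /221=1381.14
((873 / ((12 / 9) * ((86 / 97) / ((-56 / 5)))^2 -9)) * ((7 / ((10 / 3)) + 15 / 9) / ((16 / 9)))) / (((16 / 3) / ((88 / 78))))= -4502642127291 / 103472102240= -43.52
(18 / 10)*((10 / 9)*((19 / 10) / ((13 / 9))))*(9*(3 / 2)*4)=9234 / 65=142.06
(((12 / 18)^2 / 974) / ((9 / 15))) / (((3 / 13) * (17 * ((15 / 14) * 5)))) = 364 / 10058985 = 0.00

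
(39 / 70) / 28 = 39 / 1960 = 0.02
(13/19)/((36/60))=65/57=1.14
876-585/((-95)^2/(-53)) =1587381/1805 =879.44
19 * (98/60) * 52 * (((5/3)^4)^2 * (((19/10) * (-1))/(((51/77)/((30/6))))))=-1383335078125/1003833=-1378053.00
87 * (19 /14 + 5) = 7743 /14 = 553.07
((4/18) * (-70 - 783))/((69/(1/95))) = -1706/58995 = -0.03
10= 10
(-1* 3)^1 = -3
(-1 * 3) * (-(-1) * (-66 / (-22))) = -9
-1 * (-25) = 25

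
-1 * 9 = -9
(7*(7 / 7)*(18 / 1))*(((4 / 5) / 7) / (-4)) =-18 / 5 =-3.60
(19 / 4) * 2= 19 / 2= 9.50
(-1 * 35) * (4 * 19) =-2660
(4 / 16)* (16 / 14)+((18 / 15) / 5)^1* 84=3578 / 175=20.45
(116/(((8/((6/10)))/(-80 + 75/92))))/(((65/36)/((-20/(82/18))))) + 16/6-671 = 37025579/36777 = 1006.76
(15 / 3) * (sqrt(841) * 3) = 435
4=4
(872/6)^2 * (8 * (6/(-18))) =-1520768/27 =-56324.74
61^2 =3721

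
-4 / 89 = -0.04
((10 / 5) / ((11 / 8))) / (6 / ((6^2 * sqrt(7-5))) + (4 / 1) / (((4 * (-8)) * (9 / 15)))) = -1920 / 187-768 * sqrt(2) / 187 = -16.08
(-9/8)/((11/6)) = -27/44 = -0.61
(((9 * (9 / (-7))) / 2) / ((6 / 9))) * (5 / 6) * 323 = -130815 / 56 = -2335.98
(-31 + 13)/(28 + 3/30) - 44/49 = -21184/13769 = -1.54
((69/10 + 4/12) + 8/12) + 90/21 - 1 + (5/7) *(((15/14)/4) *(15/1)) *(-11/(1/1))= -39951/1960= -20.38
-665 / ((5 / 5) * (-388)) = 665 / 388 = 1.71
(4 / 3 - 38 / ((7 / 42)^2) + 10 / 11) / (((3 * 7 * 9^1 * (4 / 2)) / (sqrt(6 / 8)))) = -22535 * sqrt(3) / 12474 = -3.13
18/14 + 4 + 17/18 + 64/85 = 6.98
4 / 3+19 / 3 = 23 / 3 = 7.67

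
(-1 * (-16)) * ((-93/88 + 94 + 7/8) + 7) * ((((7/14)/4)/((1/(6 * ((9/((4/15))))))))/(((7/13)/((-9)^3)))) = -4256547165/77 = -55279833.31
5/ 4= 1.25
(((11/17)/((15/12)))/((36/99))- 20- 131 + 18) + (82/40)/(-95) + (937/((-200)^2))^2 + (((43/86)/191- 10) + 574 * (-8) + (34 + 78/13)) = -463299118587458483/98708800000000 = -4693.59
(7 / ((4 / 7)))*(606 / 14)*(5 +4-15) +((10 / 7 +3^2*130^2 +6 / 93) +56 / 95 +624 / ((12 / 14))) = 6170011059 / 41230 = 149648.58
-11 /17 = -0.65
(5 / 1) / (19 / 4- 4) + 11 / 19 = 413 / 57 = 7.25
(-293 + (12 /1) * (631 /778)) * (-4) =440764 /389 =1133.07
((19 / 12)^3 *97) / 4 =665323 / 6912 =96.26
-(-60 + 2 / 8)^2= -57121 / 16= -3570.06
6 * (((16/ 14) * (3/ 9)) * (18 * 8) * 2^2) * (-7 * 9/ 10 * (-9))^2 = 105815808/ 25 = 4232632.32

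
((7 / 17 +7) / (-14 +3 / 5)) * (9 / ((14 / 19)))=-7695 / 1139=-6.76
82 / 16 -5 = 1 / 8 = 0.12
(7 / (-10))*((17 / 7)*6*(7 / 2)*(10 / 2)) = -357 / 2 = -178.50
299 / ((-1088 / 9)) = -2.47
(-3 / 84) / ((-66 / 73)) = 73 / 1848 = 0.04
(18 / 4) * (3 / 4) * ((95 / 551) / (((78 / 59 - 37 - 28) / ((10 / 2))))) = -39825 / 871624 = -0.05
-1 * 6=-6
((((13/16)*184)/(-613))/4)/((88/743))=-222157/431552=-0.51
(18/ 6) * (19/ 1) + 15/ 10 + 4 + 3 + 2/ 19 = 2493/ 38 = 65.61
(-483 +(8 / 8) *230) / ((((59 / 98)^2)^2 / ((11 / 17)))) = -256695058928 / 205995137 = -1246.12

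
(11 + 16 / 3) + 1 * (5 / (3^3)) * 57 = 242 / 9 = 26.89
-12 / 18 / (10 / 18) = -6 / 5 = -1.20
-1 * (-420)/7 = 60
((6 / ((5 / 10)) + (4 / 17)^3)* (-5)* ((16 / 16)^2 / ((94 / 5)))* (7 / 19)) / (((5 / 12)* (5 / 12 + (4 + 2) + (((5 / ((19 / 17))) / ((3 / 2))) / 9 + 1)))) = -102967200 / 282404153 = -0.36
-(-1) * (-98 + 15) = -83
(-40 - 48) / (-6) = 44 / 3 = 14.67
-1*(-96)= 96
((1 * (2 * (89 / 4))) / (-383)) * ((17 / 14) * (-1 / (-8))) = -1513 / 85792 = -0.02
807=807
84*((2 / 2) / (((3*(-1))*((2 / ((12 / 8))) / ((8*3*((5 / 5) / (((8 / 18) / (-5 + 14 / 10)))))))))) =20412 / 5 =4082.40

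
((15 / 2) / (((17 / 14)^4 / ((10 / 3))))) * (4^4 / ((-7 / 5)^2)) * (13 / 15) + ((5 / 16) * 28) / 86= 112202305705 / 86193672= 1301.75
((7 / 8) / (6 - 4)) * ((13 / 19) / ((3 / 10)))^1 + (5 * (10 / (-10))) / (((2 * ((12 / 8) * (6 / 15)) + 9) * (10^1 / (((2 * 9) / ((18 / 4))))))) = 6215 / 7752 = 0.80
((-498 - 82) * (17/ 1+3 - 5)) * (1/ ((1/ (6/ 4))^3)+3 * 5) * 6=-959175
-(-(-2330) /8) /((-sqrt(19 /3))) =1165 *sqrt(57) /76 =115.73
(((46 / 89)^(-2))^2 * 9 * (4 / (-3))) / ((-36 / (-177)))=-3701792219 / 4477456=-826.76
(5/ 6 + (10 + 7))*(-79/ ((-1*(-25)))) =-56.35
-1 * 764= -764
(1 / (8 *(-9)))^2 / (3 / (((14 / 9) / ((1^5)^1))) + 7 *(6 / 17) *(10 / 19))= 2261 / 37845792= 0.00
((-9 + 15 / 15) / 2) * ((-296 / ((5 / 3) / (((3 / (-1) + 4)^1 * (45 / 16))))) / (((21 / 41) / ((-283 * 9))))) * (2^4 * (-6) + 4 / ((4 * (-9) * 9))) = 953929042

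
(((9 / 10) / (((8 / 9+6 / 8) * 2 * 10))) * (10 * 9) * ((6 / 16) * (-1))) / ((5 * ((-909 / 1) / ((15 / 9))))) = 81 / 238360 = 0.00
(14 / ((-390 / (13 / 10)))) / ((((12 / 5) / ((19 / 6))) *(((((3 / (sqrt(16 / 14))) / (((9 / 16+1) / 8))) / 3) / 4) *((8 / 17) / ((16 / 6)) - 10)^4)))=-7934495 *sqrt(14) / 5376128170752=-0.00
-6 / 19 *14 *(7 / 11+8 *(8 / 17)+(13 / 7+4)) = -161136 / 3553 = -45.35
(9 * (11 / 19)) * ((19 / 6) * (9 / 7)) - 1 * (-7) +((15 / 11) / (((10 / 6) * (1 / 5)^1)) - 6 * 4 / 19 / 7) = 93997 / 2926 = 32.12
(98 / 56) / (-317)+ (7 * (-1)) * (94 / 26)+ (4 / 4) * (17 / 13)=-30439 / 1268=-24.01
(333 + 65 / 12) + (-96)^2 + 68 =9622.42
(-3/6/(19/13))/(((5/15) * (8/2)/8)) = -39/19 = -2.05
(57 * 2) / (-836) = -3 / 22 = -0.14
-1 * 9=-9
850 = 850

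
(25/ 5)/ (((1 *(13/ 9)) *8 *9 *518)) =5/ 53872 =0.00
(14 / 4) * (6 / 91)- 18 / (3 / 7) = -543 / 13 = -41.77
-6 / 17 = -0.35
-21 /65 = -0.32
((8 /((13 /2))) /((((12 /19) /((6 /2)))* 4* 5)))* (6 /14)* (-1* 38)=-2166 /455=-4.76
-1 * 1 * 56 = -56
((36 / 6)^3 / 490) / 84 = 9 / 1715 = 0.01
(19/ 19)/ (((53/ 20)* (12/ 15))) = 25/ 53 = 0.47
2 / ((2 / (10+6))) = 16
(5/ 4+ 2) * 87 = 282.75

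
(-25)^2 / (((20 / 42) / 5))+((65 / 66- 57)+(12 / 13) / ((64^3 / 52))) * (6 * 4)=5218.14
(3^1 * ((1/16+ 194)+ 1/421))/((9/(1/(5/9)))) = 116.44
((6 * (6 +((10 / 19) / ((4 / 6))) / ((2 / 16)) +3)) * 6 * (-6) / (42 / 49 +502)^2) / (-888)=128331 / 8710451200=0.00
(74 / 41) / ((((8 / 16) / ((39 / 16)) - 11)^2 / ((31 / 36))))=193843 / 14533762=0.01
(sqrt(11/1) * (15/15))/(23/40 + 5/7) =2.57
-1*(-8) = 8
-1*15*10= -150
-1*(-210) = 210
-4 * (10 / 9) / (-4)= 10 / 9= 1.11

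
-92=-92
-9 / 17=-0.53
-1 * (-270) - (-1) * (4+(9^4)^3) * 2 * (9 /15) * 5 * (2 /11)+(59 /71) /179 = 308104949162.73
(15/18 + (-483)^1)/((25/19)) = -54967/150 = -366.45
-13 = -13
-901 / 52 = -17.33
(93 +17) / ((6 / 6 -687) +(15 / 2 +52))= -220 / 1253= -0.18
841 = 841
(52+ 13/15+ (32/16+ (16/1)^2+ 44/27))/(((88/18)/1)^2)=126561/9680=13.07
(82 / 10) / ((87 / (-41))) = -1681 / 435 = -3.86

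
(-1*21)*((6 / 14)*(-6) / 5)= 10.80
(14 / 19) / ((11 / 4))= 56 / 209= 0.27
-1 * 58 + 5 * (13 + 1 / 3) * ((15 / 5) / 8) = -33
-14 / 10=-7 / 5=-1.40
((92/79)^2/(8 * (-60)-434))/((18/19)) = -40204/25669233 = -0.00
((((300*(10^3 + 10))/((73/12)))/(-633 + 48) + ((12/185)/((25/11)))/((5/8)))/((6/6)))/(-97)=1867497856/2128725625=0.88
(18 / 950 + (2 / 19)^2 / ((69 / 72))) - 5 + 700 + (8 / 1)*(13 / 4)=149667908 / 207575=721.03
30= 30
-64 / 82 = -32 / 41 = -0.78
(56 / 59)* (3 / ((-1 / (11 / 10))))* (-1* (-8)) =-7392 / 295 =-25.06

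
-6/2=-3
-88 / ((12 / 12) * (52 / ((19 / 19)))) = -22 / 13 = -1.69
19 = 19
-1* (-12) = 12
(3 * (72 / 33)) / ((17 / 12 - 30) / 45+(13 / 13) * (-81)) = -38880 / 484913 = -0.08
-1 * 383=-383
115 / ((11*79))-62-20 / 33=-162869 / 2607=-62.47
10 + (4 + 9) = 23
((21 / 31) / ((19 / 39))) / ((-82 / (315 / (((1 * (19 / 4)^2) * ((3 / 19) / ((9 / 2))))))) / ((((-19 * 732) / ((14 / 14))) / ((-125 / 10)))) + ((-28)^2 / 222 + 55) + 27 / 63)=4791267936 / 203160241301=0.02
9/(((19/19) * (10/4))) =18/5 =3.60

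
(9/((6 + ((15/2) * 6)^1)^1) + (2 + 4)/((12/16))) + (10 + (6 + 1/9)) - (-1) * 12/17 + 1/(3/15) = 4589/153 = 29.99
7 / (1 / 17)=119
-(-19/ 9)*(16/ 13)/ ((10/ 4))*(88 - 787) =-141664/ 195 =-726.48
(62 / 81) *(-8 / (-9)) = 496 / 729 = 0.68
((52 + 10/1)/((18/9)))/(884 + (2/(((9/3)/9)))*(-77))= 31/422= 0.07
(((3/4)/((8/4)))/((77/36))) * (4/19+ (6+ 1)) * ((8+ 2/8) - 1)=107271/11704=9.17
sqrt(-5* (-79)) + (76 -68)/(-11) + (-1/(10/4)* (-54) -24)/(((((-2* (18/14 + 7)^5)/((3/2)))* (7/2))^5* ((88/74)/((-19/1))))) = -155922865936161848525467393645362321568703403527/214393940662222541722517610035186822318580039680 + sqrt(395) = 19.15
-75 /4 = -18.75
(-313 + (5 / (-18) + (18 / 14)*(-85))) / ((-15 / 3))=53243 / 630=84.51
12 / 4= 3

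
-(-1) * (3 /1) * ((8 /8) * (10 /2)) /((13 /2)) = 30 /13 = 2.31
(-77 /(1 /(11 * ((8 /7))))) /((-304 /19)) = 121 /2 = 60.50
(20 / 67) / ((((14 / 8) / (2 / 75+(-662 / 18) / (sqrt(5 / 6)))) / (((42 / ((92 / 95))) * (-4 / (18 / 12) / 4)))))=-608 / 4623+503120 * sqrt(30) / 13869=198.56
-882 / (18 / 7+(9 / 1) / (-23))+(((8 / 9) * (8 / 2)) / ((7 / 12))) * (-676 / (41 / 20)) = -9008522 / 3731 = -2414.51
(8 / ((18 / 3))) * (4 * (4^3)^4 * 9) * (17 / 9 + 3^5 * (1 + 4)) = 2939905114112 / 3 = 979968371370.67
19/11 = 1.73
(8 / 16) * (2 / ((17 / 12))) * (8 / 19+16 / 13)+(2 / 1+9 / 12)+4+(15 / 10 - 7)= 2387 / 988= 2.42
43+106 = 149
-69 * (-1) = 69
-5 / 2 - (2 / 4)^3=-21 / 8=-2.62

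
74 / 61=1.21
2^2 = 4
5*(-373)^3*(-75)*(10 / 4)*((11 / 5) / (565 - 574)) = -71355785875 / 6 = -11892630979.17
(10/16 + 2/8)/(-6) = -7/48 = -0.15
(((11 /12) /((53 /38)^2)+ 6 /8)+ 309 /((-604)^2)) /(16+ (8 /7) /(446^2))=1307828750554109 /17122799679688800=0.08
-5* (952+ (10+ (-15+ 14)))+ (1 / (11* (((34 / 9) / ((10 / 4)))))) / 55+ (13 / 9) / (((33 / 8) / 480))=-343373059 / 74052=-4636.92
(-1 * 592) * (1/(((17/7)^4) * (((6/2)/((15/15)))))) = -1421392/250563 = -5.67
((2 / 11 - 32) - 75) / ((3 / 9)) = -3525 / 11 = -320.45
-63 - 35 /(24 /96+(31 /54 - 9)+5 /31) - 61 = -3210112 /26833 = -119.63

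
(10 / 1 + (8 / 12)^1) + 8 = 56 / 3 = 18.67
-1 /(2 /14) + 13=6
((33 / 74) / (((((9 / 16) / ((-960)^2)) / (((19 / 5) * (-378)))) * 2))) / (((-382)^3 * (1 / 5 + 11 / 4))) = 48538828800 / 15210862393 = 3.19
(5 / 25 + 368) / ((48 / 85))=31297 / 48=652.02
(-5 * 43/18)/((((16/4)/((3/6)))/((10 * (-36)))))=537.50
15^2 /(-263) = -225 /263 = -0.86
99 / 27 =11 / 3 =3.67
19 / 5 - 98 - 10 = -521 / 5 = -104.20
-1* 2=-2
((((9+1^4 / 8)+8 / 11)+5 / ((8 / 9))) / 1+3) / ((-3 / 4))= -271 / 11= -24.64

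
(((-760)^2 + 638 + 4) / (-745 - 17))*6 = -578242 / 127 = -4553.09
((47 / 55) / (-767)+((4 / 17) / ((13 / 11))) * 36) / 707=734183 / 72431645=0.01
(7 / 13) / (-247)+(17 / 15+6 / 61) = 3612392 / 2938065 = 1.23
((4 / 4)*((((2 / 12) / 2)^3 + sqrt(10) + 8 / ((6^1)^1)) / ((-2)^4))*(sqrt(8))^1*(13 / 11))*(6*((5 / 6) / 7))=149825*sqrt(2) / 1064448 + 65*sqrt(5) / 308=0.67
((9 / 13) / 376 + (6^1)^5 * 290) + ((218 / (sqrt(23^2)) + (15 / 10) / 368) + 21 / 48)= 1014086929579 / 449696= 2255049.92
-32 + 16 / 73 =-2320 / 73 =-31.78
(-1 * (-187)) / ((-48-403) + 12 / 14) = -1309 / 3151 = -0.42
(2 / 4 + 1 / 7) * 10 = 45 / 7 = 6.43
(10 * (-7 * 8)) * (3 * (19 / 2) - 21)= -4200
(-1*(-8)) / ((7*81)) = 8 / 567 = 0.01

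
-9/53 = -0.17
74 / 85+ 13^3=186819 / 85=2197.87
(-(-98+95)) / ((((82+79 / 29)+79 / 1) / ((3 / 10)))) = 261 / 47480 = 0.01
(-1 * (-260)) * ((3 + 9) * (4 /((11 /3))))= 37440 /11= 3403.64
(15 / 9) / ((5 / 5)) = 5 / 3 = 1.67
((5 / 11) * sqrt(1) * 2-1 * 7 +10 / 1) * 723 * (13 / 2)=404157 / 22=18370.77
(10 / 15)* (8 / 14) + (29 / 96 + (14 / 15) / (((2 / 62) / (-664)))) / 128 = -64386569 / 430080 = -149.71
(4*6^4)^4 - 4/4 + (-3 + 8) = 722204136308740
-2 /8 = -1 /4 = -0.25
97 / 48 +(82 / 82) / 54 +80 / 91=114731 / 39312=2.92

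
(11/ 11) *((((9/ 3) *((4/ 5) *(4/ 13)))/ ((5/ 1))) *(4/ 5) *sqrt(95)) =1.15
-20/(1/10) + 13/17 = -3387/17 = -199.24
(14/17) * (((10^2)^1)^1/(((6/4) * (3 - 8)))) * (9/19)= -1680/323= -5.20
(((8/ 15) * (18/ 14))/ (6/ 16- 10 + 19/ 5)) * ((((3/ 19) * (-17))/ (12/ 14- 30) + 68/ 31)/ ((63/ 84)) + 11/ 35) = -13306368/ 33623065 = -0.40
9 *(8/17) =72/17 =4.24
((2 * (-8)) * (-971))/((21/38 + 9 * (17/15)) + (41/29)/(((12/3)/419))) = 171206720/1750499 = 97.80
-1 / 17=-0.06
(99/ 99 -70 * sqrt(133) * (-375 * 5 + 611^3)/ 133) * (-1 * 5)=-5 + 11404862800 * sqrt(133)/ 19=6922489159.45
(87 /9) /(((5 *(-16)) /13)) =-377 /240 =-1.57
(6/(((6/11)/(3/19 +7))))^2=2238016/361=6199.49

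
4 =4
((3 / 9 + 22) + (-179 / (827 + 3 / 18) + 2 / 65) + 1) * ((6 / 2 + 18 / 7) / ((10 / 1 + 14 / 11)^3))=14908529669 / 165595060960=0.09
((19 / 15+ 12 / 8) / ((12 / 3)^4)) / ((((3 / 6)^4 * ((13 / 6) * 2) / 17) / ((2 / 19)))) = 1411 / 19760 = 0.07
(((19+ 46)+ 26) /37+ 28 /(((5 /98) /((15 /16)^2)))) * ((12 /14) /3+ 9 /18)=902011 /2368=380.92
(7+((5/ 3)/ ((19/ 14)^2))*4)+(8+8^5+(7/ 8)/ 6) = 189376357/ 5776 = 32786.77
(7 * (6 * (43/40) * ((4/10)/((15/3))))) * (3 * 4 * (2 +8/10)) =75852/625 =121.36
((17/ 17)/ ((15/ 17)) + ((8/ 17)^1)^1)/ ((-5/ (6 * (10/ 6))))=-3.21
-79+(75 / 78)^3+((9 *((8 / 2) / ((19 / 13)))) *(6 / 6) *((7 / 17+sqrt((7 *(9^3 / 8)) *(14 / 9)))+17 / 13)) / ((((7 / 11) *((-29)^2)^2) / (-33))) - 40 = -3321417706744251 / 28106877305416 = -118.17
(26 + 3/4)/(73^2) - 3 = -63841/21316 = -2.99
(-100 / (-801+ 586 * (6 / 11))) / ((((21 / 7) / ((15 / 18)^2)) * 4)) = 1375 / 114372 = 0.01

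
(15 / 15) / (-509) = -1 / 509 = -0.00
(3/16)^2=9/256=0.04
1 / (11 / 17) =17 / 11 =1.55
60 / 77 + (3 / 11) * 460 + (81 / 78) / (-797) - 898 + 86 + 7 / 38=-10392170097 / 15158143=-685.58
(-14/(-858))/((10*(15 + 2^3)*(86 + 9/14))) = 49/59843355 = 0.00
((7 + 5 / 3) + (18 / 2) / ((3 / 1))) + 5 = 16.67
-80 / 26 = -40 / 13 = -3.08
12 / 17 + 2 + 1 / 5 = 247 / 85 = 2.91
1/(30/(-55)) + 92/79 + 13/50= -0.41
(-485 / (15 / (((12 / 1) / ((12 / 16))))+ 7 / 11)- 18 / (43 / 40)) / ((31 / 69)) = -267024480 / 369241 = -723.17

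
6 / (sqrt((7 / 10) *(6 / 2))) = 2 *sqrt(210) / 7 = 4.14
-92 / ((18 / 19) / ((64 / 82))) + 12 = -23540 / 369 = -63.79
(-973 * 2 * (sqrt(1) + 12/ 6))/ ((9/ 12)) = -7784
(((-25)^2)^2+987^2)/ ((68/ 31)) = 1244371/ 2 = 622185.50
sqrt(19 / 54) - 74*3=-222+sqrt(114) / 18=-221.41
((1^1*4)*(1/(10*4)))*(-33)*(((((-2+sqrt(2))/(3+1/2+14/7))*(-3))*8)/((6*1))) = -24/5+12*sqrt(2)/5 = -1.41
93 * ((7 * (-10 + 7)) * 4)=-7812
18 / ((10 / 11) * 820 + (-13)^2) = 66 / 3353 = 0.02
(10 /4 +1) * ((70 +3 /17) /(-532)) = -1193 /2584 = -0.46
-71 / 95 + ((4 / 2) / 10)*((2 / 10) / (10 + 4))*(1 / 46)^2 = -10516501 / 14071400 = -0.75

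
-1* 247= -247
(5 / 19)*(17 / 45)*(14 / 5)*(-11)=-2618 / 855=-3.06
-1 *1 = -1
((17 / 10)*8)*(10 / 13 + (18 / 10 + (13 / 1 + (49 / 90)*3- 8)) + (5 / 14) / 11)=9429152 / 75075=125.60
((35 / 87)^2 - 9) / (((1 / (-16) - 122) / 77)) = 11773696 / 2111751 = 5.58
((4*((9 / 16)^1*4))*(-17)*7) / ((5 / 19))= -20349 / 5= -4069.80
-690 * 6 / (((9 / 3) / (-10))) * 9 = 124200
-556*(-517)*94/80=3377561/10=337756.10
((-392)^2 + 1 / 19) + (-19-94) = 2917470 / 19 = 153551.05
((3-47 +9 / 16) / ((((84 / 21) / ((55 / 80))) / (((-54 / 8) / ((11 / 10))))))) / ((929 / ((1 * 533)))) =50008725 / 1902592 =26.28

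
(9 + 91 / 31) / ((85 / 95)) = 7030 / 527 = 13.34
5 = 5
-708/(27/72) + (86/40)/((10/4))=-94357/50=-1887.14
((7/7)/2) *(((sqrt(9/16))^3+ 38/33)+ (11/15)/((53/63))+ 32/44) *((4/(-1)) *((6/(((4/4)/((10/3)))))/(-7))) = 1775507/97944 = 18.13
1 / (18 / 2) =1 / 9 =0.11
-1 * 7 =-7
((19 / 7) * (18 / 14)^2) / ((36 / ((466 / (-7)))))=-39843 / 4802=-8.30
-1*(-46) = 46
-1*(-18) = 18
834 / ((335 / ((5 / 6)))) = 139 / 67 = 2.07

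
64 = 64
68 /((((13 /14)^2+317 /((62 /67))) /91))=37598288 /2086661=18.02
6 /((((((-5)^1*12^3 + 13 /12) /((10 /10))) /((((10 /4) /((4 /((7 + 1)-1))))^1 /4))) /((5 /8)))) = -1575 /3317344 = -0.00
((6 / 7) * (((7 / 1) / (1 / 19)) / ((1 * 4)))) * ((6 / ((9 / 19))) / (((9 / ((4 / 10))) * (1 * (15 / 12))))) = 2888 / 225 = 12.84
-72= -72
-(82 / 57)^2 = -6724 / 3249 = -2.07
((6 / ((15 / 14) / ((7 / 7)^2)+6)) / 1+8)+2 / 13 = 9.00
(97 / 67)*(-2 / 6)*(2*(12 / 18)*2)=-776 / 603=-1.29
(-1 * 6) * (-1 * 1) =6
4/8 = 1/2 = 0.50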